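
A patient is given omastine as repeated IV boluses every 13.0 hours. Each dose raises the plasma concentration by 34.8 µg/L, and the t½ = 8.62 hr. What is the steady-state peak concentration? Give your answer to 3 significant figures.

53.7 µg/L

k = ln 2 / 8.62 = 0.08041 hr⁻¹
Fraction remaining after one interval: e^(−kτ) = e^(−0.08041 × 13.0) = 0.3516
R = 1 / (1 − 0.3516) = 1.542
Css,max = 34.8 × 1.542 ≈ 53.7 µg/L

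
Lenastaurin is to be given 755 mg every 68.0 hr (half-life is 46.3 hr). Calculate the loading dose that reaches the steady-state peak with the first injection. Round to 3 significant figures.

1180 mg

k = ln 2 / 46.3 = 0.01497 hr⁻¹
Accumulation ratio R = 1 / (1 − e^(−kτ)) = 1 / (1 − e^(−0.01497×68.0)) = 1 / (1 − 0.3613) = 1.566
Loading dose = maintenance dose × R = 755 × 1.566 ≈ 1180 mg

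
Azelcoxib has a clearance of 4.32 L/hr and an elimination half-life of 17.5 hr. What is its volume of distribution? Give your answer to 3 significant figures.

109 L

k = ln 2 / t½ = ln 2 / 17.5 = 0.03961 hr⁻¹
V = CL / k = 4.32 / 0.03961 ≈ 109 L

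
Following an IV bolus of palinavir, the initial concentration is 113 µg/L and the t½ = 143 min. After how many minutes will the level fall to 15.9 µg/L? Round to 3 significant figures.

405 minutes

k = ln 2 / 143 = 0.004847 min⁻¹
C(t) = C₀ e^(−kt)  ⇒  t = ln(C₀/C) / k
t = ln(113/15.9) / 0.004847 = 1.961 / 0.004847 ≈ 405 minutes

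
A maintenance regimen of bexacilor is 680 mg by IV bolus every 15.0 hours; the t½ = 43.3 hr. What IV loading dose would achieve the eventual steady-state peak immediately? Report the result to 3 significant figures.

k = ln 2 / 43.3 = 0.01601 hr⁻¹
Accumulation ratio R = 1 / (1 − e^(−kτ)) = 1 / (1 − e^(−0.01601×15.0)) = 1 / (1 − 0.7865) = 4.685
Loading dose = maintenance dose × R = 680 × 4.685 ≈ 3190 mg

3190 mg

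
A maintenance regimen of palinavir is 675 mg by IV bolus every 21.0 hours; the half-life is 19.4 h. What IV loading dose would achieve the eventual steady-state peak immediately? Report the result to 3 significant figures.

1280 mg

k = ln 2 / 19.4 = 0.03573 h⁻¹
Accumulation ratio R = 1 / (1 − e^(−kτ)) = 1 / (1 − e^(−0.03573×21.0)) = 1 / (1 − 0.4722) = 1.895
Loading dose = maintenance dose × R = 675 × 1.895 ≈ 1280 mg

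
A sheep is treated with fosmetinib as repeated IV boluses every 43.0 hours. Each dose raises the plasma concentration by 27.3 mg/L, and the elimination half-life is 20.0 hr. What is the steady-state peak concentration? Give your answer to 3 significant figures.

k = ln 2 / 20.0 = 0.03466 hr⁻¹
Fraction remaining after one interval: e^(−kτ) = e^(−0.03466 × 43.0) = 0.2253
R = 1 / (1 − 0.2253) = 1.291
Css,max = 27.3 × 1.291 ≈ 35.2 mg/L

35.2 mg/L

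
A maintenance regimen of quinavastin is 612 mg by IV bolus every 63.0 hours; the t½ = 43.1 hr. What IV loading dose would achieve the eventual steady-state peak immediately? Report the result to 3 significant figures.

k = ln 2 / 43.1 = 0.01608 hr⁻¹
Accumulation ratio R = 1 / (1 − e^(−kτ)) = 1 / (1 − e^(−0.01608×63.0)) = 1 / (1 − 0.3631) = 1.570
Loading dose = maintenance dose × R = 612 × 1.570 ≈ 961 mg

961 mg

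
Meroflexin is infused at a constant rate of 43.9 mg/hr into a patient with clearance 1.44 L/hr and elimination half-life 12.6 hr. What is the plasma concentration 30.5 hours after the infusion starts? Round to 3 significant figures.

24.8 µg/mL

Css = rate / CL = 43.9 / 1.44 = 30.49 µg/mL
k = ln 2 / 12.6 = 0.05501 hr⁻¹
C(t) = Css (1 − e^(−kt)) = 30.49 × (1 − e^(−1.678)) = 30.49 × 0.8132 ≈ 24.8 µg/mL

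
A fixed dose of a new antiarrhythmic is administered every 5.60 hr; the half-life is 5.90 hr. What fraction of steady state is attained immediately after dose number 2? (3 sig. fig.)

0.732

k = ln 2 / 5.90 = 0.1175 hr⁻¹
f_n = 1 − e^(−nkτ) = 1 − e^(−2 × 0.1175 × 5.60) = 1 − e^(−1.316) = 1 − 0.2683 ≈ 0.732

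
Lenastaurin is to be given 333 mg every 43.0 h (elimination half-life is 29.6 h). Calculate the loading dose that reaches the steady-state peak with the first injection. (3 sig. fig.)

k = ln 2 / 29.6 = 0.02342 h⁻¹
Accumulation ratio R = 1 / (1 − e^(−kτ)) = 1 / (1 − e^(−0.02342×43.0)) = 1 / (1 − 0.3653) = 1.576
Loading dose = maintenance dose × R = 333 × 1.576 ≈ 525 mg

525 mg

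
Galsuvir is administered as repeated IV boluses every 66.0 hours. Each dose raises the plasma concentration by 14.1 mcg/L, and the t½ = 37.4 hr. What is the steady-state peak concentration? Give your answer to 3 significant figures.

k = ln 2 / 37.4 = 0.01853 hr⁻¹
Fraction remaining after one interval: e^(−kτ) = e^(−0.01853 × 66.0) = 0.2943
R = 1 / (1 − 0.2943) = 1.417
Css,max = 14.1 × 1.417 ≈ 20.0 mcg/L

20.0 mcg/L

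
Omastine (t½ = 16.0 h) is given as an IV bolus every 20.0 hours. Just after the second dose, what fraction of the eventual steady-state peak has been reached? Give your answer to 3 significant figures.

0.823

k = ln 2 / 16.0 = 0.04332 h⁻¹
f_n = 1 − e^(−nkτ) = 1 − e^(−2 × 0.04332 × 20.0) = 1 − e^(−1.733) = 1 − 0.1768 ≈ 0.823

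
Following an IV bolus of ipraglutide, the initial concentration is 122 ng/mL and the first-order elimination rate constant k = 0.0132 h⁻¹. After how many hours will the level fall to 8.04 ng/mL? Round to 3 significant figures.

206 hours

C(t) = C₀ e^(−kt)  ⇒  t = ln(C₀/C) / k
t = ln(122/8.04) / 0.01320 = 2.720 / 0.01320 ≈ 206 hours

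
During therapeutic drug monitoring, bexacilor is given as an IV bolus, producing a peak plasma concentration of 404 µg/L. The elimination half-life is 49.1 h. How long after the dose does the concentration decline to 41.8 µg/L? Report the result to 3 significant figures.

161 hours

k = ln 2 / 49.1 = 0.01412 h⁻¹
C(t) = C₀ e^(−kt)  ⇒  t = ln(C₀/C) / k
t = ln(404/41.8) / 0.01412 = 2.269 / 0.01412 ≈ 161 hours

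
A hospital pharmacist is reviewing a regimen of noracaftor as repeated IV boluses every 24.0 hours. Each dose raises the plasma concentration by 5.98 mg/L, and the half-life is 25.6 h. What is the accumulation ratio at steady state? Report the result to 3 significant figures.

2.09

k = ln 2 / 25.6 = 0.02708 h⁻¹
Fraction remaining after one interval: e^(−kτ) = e^(−0.02708 × 24.0) = 0.5221
R = 1 / (1 − 0.5221) = 1 / 0.4779 ≈ 2.09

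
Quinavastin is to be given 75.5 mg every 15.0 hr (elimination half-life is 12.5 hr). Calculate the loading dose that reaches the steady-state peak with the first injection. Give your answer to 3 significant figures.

134 mg

k = ln 2 / 12.5 = 0.05545 hr⁻¹
Accumulation ratio R = 1 / (1 − e^(−kτ)) = 1 / (1 − e^(−0.05545×15.0)) = 1 / (1 − 0.4353) = 1.771
Loading dose = maintenance dose × R = 75.5 × 1.771 ≈ 134 mg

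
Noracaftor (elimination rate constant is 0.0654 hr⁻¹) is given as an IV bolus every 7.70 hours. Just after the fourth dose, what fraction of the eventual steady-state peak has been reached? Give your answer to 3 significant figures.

0.867

f_n = 1 − e^(−nkτ) = 1 − e^(−4 × 0.06540 × 7.70) = 1 − e^(−2.014) = 1 − 0.1334 ≈ 0.867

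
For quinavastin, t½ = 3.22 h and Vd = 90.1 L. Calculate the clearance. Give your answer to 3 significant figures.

k = ln 2 / t½ = ln 2 / 3.22 = 0.2153 h⁻¹
CL = k · V = 0.2153 × 90.1 ≈ 19.4 L/h

19.4 L/h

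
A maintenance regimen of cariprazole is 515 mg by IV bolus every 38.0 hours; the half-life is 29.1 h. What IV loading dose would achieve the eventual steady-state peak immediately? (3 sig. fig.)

865 mg

k = ln 2 / 29.1 = 0.02382 h⁻¹
Accumulation ratio R = 1 / (1 − e^(−kτ)) = 1 / (1 − e^(−0.02382×38.0)) = 1 / (1 − 0.4045) = 1.679
Loading dose = maintenance dose × R = 515 × 1.679 ≈ 865 mg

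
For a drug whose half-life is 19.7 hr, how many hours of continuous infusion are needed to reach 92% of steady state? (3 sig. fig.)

k = ln 2 / 19.7 = 0.03519 hr⁻¹
f = 1 − e^(−kt)  ⇒  t = −ln(1 − f) / k
t = −ln(1 − 0.92) / 0.03519 = 2.526 / 0.03519 ≈ 71.8 hours

71.8 hours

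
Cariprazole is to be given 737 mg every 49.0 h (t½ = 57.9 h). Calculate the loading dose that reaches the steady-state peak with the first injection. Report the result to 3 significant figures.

k = ln 2 / 57.9 = 0.01197 h⁻¹
Accumulation ratio R = 1 / (1 − e^(−kτ)) = 1 / (1 − e^(−0.01197×49.0)) = 1 / (1 − 0.5562) = 2.253
Loading dose = maintenance dose × R = 737 × 2.253 ≈ 1660 mg

1660 mg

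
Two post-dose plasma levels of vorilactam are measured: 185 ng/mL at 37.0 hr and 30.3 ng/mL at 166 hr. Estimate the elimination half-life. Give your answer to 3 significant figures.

49.4 hours

k = ln(C₁/C₂) / (t₂ − t₁) = ln(185/30.3) / (166 − 37.0)
  = 1.809 / 129.0 = 0.01402 hr⁻¹
t½ = ln 2 / k = ln 2 / 0.01402 ≈ 49.4 hours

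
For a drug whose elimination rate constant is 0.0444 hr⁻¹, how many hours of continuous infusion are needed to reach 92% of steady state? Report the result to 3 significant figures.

56.9 hours

f = 1 − e^(−kt)  ⇒  t = −ln(1 − f) / k
t = −ln(1 − 0.92) / 0.04440 = 2.526 / 0.04440 ≈ 56.9 hours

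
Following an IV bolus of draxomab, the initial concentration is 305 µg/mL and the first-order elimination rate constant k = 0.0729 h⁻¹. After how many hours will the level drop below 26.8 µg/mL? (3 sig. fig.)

C(t) = C₀ e^(−kt)  ⇒  t = ln(C₀/C) / k
t = ln(305/26.8) / 0.07290 = 2.432 / 0.07290 ≈ 33.4 hours

33.4 hours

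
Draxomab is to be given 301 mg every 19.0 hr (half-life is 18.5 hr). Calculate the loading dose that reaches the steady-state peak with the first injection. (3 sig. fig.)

591 mg

k = ln 2 / 18.5 = 0.03747 hr⁻¹
Accumulation ratio R = 1 / (1 − e^(−kτ)) = 1 / (1 − e^(−0.03747×19.0)) = 1 / (1 − 0.4907) = 1.964
Loading dose = maintenance dose × R = 301 × 1.964 ≈ 591 mg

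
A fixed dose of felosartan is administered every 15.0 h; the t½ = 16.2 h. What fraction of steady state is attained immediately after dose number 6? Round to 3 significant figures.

0.979

k = ln 2 / 16.2 = 0.04279 h⁻¹
f_n = 1 − e^(−nkτ) = 1 − e^(−6 × 0.04279 × 15.0) = 1 − e^(−3.851) = 1 − 0.02126 ≈ 0.979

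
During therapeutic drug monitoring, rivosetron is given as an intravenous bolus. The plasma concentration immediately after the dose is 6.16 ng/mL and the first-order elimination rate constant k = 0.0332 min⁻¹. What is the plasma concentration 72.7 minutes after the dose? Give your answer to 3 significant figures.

C(t) = C₀ e^(−kt) = 6.16 × e^(−0.03320 × 72.7) = 6.16 × e^(−2.414) = 6.16 × 0.08949 ≈ 0.551 ng/mL

0.551 ng/mL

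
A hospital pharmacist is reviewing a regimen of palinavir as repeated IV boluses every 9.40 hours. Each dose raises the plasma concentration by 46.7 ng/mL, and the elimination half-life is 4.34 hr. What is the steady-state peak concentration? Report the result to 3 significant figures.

60.1 ng/mL

k = ln 2 / 4.34 = 0.1597 hr⁻¹
Fraction remaining after one interval: e^(−kτ) = e^(−0.1597 × 9.40) = 0.2228
R = 1 / (1 − 0.2228) = 1.287
Css,max = 46.7 × 1.287 ≈ 60.1 ng/mL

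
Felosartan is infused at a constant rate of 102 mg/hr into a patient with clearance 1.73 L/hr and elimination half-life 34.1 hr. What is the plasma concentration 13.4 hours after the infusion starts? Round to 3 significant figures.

14.1 µg/mL

Css = rate / CL = 102 / 1.73 = 58.96 µg/mL
k = ln 2 / 34.1 = 0.02033 hr⁻¹
C(t) = Css (1 − e^(−kt)) = 58.96 × (1 − e^(−0.2724)) = 58.96 × 0.2384 ≈ 14.1 µg/mL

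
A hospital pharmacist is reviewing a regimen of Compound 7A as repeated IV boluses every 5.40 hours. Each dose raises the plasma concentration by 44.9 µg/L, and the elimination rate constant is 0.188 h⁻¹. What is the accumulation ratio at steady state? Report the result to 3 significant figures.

Fraction remaining after one interval: e^(−kτ) = e^(−0.1880 × 5.40) = 0.3623
R = 1 / (1 − 0.3623) = 1 / 0.6377 ≈ 1.57

1.57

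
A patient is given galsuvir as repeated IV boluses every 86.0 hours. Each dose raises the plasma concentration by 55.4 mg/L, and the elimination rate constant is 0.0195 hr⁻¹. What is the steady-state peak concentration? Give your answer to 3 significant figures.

68.1 mg/L

Fraction remaining after one interval: e^(−kτ) = e^(−0.01950 × 86.0) = 0.1869
R = 1 / (1 − 0.1869) = 1.230
Css,max = 55.4 × 1.230 ≈ 68.1 mg/L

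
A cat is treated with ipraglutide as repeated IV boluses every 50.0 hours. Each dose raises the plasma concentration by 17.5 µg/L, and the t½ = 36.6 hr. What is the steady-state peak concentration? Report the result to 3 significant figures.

k = ln 2 / 36.6 = 0.01894 hr⁻¹
Fraction remaining after one interval: e^(−kτ) = e^(−0.01894 × 50.0) = 0.3879
R = 1 / (1 − 0.3879) = 1.634
Css,max = 17.5 × 1.634 ≈ 28.6 µg/L

28.6 µg/L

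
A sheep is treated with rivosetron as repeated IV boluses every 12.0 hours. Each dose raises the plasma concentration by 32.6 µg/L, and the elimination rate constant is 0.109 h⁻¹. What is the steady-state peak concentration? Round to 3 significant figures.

44.7 µg/L

Fraction remaining after one interval: e^(−kτ) = e^(−0.1090 × 12.0) = 0.2704
R = 1 / (1 − 0.2704) = 1.371
Css,max = 32.6 × 1.371 ≈ 44.7 µg/L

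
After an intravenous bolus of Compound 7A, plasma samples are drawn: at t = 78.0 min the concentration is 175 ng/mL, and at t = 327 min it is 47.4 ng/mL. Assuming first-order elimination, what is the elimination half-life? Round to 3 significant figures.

132 minutes

k = ln(C₁/C₂) / (t₂ − t₁) = ln(175/47.4) / (327 − 78.0)
  = 1.306 / 249.0 = 0.005246 min⁻¹
t½ = ln 2 / k = ln 2 / 0.005246 ≈ 132 minutes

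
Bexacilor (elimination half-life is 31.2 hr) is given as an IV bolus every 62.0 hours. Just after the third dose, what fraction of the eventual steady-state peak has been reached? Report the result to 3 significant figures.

k = ln 2 / 31.2 = 0.02222 hr⁻¹
f_n = 1 − e^(−nkτ) = 1 − e^(−3 × 0.02222 × 62.0) = 1 − e^(−4.132) = 1 − 0.01605 ≈ 0.984

0.984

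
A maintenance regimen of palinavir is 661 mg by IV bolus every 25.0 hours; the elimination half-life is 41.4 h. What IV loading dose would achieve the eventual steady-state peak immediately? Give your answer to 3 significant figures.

k = ln 2 / 41.4 = 0.01674 h⁻¹
Accumulation ratio R = 1 / (1 − e^(−kτ)) = 1 / (1 − e^(−0.01674×25.0)) = 1 / (1 − 0.6580) = 2.924
Loading dose = maintenance dose × R = 661 × 2.924 ≈ 1930 mg

1930 mg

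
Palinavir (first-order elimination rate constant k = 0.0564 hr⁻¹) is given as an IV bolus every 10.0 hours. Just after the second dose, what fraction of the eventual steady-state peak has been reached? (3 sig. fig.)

0.676

f_n = 1 − e^(−nkτ) = 1 − e^(−2 × 0.05640 × 10.0) = 1 − e^(−1.128) = 1 − 0.3237 ≈ 0.676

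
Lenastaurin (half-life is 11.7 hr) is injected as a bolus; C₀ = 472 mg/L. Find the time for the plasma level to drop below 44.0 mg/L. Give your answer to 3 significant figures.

k = ln 2 / 11.7 = 0.05924 hr⁻¹
C(t) = C₀ e^(−kt)  ⇒  t = ln(C₀/C) / k
t = ln(472/44.0) / 0.05924 = 2.373 / 0.05924 ≈ 40.1 hours

40.1 hours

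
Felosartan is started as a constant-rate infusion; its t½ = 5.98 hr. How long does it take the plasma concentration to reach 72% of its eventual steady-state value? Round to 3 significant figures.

k = ln 2 / 5.98 = 0.1159 hr⁻¹
f = 1 − e^(−kt)  ⇒  t = −ln(1 − f) / k
t = −ln(1 − 0.72) / 0.1159 = 1.273 / 0.1159 ≈ 11.0 hours

11.0 hours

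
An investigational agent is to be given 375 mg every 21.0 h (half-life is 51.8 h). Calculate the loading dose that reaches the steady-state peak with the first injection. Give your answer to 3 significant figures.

1530 mg

k = ln 2 / 51.8 = 0.01338 h⁻¹
Accumulation ratio R = 1 / (1 − e^(−kτ)) = 1 / (1 − e^(−0.01338×21.0)) = 1 / (1 − 0.7550) = 4.082
Loading dose = maintenance dose × R = 375 × 4.082 ≈ 1530 mg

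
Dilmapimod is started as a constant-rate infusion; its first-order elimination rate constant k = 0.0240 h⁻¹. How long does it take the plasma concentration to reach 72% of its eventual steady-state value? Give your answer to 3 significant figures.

53.0 hours

f = 1 − e^(−kt)  ⇒  t = −ln(1 − f) / k
t = −ln(1 − 0.72) / 0.02400 = 1.273 / 0.02400 ≈ 53.0 hours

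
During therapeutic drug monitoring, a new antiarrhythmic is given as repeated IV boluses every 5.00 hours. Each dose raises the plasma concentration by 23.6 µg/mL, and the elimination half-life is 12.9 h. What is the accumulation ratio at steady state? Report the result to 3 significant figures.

4.24

k = ln 2 / 12.9 = 0.05373 h⁻¹
Fraction remaining after one interval: e^(−kτ) = e^(−0.05373 × 5.00) = 0.7644
R = 1 / (1 − 0.7644) = 1 / 0.2356 ≈ 4.24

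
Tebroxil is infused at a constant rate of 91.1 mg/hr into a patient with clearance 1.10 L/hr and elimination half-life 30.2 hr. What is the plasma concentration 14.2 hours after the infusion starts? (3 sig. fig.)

23.0 mg/L

Css = rate / CL = 91.1 / 1.10 = 82.82 mg/L
k = ln 2 / 30.2 = 0.02295 hr⁻¹
C(t) = Css (1 − e^(−kt)) = 82.82 × (1 − e^(−0.3259)) = 82.82 × 0.2781 ≈ 23.0 mg/L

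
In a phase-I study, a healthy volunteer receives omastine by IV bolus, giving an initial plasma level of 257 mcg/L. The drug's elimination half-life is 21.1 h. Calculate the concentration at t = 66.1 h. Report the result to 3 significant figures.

29.3 mcg/L

k = ln 2 / 21.1 = 0.03285 h⁻¹
66.1 h is 3.133 half-lives, so C = 257 × (1/2)^3.133 = 257 × 0.1140 ≈ 29.3 mcg/L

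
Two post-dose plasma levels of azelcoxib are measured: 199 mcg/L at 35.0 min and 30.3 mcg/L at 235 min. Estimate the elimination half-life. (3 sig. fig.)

73.7 minutes

k = ln(C₁/C₂) / (t₂ − t₁) = ln(199/30.3) / (235 − 35.0)
  = 1.882 / 200.0 = 0.009411 min⁻¹
t½ = ln 2 / k = ln 2 / 0.009411 ≈ 73.7 minutes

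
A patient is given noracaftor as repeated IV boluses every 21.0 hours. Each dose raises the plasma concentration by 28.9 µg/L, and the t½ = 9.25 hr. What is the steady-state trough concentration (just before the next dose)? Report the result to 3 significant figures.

k = ln 2 / 9.25 = 0.07493 hr⁻¹
Fraction remaining after one interval: e^(−kτ) = e^(−0.07493 × 21.0) = 0.2073
R = 1 / (1 − 0.2073) = 1.261
Css,max = 28.9 × 1.261 = 36.46 µg/L
Css,min = Css,max × e^(−kτ) = 36.46 × 0.2073 ≈ 7.56 µg/L

7.56 µg/L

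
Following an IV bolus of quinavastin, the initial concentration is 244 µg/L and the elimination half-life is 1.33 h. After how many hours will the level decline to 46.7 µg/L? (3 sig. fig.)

k = ln 2 / 1.33 = 0.5212 h⁻¹
C(t) = C₀ e^(−kt)  ⇒  t = ln(C₀/C) / k
t = ln(244/46.7) / 0.5212 = 1.653 / 0.5212 ≈ 3.17 hours

3.17 hours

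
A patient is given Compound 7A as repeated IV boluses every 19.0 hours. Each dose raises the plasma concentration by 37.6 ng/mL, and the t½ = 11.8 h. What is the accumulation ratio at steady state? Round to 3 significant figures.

1.49

k = ln 2 / 11.8 = 0.05874 h⁻¹
Fraction remaining after one interval: e^(−kτ) = e^(−0.05874 × 19.0) = 0.3276
R = 1 / (1 − 0.3276) = 1 / 0.6724 ≈ 1.49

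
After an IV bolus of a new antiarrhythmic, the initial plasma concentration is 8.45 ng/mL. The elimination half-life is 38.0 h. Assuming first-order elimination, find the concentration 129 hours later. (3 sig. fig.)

k = ln 2 / 38.0 = 0.01824 h⁻¹
129 h is 3.395 half-lives, so C = 8.45 × (1/2)^3.395 = 8.45 × 0.09508 ≈ 0.803 ng/mL

0.803 ng/mL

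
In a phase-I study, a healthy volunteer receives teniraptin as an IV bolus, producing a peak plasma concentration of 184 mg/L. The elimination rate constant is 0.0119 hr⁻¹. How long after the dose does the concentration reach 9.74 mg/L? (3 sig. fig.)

C(t) = C₀ e^(−kt)  ⇒  t = ln(C₀/C) / k
t = ln(184/9.74) / 0.01190 = 2.939 / 0.01190 ≈ 247 hours

247 hours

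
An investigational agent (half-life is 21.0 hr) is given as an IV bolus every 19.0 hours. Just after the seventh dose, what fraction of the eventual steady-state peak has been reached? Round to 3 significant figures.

k = ln 2 / 21.0 = 0.03301 hr⁻¹
f_n = 1 − e^(−nkτ) = 1 − e^(−7 × 0.03301 × 19.0) = 1 − e^(−4.390) = 1 − 0.01240 ≈ 0.988

0.988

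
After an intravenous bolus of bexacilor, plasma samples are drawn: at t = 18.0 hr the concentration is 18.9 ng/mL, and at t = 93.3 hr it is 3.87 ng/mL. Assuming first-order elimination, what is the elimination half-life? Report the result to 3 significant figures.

k = ln(C₁/C₂) / (t₂ − t₁) = ln(18.9/3.87) / (93.3 − 18.0)
  = 1.586 / 75.30 = 0.02106 hr⁻¹
t½ = ln 2 / k = ln 2 / 0.02106 ≈ 32.9 hours

32.9 hours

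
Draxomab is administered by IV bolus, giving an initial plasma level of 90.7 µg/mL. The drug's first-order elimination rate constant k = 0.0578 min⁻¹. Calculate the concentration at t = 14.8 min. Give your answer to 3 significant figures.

38.6 µg/mL

C(t) = C₀ e^(−kt) = 90.7 × e^(−0.05780 × 14.8) = 90.7 × e^(−0.8554) = 90.7 × 0.4251 ≈ 38.6 µg/mL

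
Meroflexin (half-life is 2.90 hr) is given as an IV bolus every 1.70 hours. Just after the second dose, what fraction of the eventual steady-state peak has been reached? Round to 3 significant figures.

0.556

k = ln 2 / 2.90 = 0.2390 hr⁻¹
f_n = 1 − e^(−nkτ) = 1 − e^(−2 × 0.2390 × 1.70) = 1 − e^(−0.8127) = 1 − 0.4437 ≈ 0.556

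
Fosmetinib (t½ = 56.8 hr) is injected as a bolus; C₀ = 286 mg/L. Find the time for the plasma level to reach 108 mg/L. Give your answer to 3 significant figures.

k = ln 2 / 56.8 = 0.01220 hr⁻¹
C(t) = C₀ e^(−kt)  ⇒  t = ln(C₀/C) / k
t = ln(286/108) / 0.01220 = 0.9739 / 0.01220 ≈ 79.8 hours

79.8 hours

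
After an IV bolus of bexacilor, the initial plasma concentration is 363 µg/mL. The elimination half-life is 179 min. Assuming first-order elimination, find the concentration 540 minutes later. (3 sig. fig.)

k = ln 2 / 179 = 0.003872 min⁻¹
540 min is 3.017 half-lives, so C = 363 × (1/2)^3.017 = 363 × 0.1236 ≈ 44.9 µg/mL

44.9 µg/mL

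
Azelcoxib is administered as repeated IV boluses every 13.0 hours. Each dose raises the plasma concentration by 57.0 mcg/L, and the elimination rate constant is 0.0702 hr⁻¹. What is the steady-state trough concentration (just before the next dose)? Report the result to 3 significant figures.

Fraction remaining after one interval: e^(−kτ) = e^(−0.07020 × 13.0) = 0.4015
R = 1 / (1 − 0.4015) = 1.671
Css,max = 57.0 × 1.671 = 95.23 mcg/L
Css,min = Css,max × e^(−kτ) = 95.23 × 0.4015 ≈ 38.2 mcg/L

38.2 mcg/L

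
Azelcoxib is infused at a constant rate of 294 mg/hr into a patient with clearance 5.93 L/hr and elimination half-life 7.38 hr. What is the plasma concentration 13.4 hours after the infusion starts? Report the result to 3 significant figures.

35.5 mg/L

Css = rate / CL = 294 / 5.93 = 49.58 mg/L
k = ln 2 / 7.38 = 0.09392 hr⁻¹
C(t) = Css (1 − e^(−kt)) = 49.58 × (1 − e^(−1.259)) = 49.58 × 0.7159 ≈ 35.5 mg/L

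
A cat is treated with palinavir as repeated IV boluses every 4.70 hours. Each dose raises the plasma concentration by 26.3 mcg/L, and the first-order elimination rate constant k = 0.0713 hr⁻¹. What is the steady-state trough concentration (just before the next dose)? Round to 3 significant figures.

Fraction remaining after one interval: e^(−kτ) = e^(−0.07130 × 4.70) = 0.7153
R = 1 / (1 − 0.7153) = 3.512
Css,max = 26.3 × 3.512 = 92.36 mcg/L
Css,min = Css,max × e^(−kτ) = 92.36 × 0.7153 ≈ 66.1 mcg/L

66.1 mcg/L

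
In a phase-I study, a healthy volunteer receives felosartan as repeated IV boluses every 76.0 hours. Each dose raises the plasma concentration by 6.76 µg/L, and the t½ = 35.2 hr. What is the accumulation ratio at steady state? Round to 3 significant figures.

1.29

k = ln 2 / 35.2 = 0.01969 hr⁻¹
Fraction remaining after one interval: e^(−kτ) = e^(−0.01969 × 76.0) = 0.2239
R = 1 / (1 − 0.2239) = 1 / 0.7761 ≈ 1.29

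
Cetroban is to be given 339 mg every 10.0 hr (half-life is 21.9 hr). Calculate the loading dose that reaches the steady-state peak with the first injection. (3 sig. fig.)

k = ln 2 / 21.9 = 0.03165 hr⁻¹
Accumulation ratio R = 1 / (1 − e^(−kτ)) = 1 / (1 − e^(−0.03165×10.0)) = 1 / (1 − 0.7287) = 3.686
Loading dose = maintenance dose × R = 339 × 3.686 ≈ 1250 mg

1250 mg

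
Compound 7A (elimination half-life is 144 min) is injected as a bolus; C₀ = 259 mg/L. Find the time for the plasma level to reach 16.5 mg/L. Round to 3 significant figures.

k = ln 2 / 144 = 0.004814 min⁻¹
C(t) = C₀ e^(−kt)  ⇒  t = ln(C₀/C) / k
t = ln(259/16.5) / 0.004814 = 2.753 / 0.004814 ≈ 572 minutes

572 minutes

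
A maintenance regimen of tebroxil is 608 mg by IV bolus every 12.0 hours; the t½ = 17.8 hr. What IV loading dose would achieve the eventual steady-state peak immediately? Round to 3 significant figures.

1630 mg

k = ln 2 / 17.8 = 0.03894 hr⁻¹
Accumulation ratio R = 1 / (1 − e^(−kτ)) = 1 / (1 − e^(−0.03894×12.0)) = 1 / (1 − 0.6267) = 2.679
Loading dose = maintenance dose × R = 608 × 2.679 ≈ 1630 mg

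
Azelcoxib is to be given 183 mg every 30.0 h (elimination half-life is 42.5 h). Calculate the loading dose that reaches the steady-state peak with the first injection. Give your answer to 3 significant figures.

k = ln 2 / 42.5 = 0.01631 h⁻¹
Accumulation ratio R = 1 / (1 − e^(−kτ)) = 1 / (1 − e^(−0.01631×30.0)) = 1 / (1 − 0.6131) = 2.584
Loading dose = maintenance dose × R = 183 × 2.584 ≈ 473 mg

473 mg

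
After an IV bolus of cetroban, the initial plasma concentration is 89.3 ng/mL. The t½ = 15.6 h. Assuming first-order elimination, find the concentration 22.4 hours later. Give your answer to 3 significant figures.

k = ln 2 / 15.6 = 0.04443 h⁻¹
C(t) = C₀ e^(−kt) = 89.3 × e^(−0.04443 × 22.4) = 89.3 × e^(−0.9953) = 89.3 × 0.3696 ≈ 33.0 ng/mL

33.0 ng/mL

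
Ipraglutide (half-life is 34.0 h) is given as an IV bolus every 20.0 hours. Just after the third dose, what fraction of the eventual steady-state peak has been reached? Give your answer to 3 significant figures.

k = ln 2 / 34.0 = 0.02039 h⁻¹
f_n = 1 − e^(−nkτ) = 1 − e^(−3 × 0.02039 × 20.0) = 1 − e^(−1.223) = 1 − 0.2943 ≈ 0.706

0.706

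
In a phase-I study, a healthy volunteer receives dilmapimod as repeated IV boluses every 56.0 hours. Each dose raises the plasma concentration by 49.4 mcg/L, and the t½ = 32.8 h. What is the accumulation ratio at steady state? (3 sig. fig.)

k = ln 2 / 32.8 = 0.02113 h⁻¹
Fraction remaining after one interval: e^(−kτ) = e^(−0.02113 × 56.0) = 0.3062
R = 1 / (1 − 0.3062) = 1 / 0.6938 ≈ 1.44

1.44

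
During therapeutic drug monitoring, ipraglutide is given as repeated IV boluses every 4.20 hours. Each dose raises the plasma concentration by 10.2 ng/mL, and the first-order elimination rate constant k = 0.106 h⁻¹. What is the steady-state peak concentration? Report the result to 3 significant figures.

Fraction remaining after one interval: e^(−kτ) = e^(−0.1060 × 4.20) = 0.6407
R = 1 / (1 − 0.6407) = 2.783
Css,max = 10.2 × 2.783 ≈ 28.4 ng/mL

28.4 ng/mL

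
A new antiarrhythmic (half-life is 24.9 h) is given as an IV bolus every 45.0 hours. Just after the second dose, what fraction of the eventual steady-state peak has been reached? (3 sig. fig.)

0.918

k = ln 2 / 24.9 = 0.02784 h⁻¹
f_n = 1 − e^(−nkτ) = 1 − e^(−2 × 0.02784 × 45.0) = 1 − e^(−2.505) = 1 − 0.08165 ≈ 0.918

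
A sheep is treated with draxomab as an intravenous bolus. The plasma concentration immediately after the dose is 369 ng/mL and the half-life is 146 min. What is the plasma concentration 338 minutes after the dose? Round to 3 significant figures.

k = ln 2 / 146 = 0.004748 min⁻¹
338 min is 2.315 half-lives, so C = 369 × (1/2)^2.315 = 369 × 0.2010 ≈ 74.2 ng/mL

74.2 ng/mL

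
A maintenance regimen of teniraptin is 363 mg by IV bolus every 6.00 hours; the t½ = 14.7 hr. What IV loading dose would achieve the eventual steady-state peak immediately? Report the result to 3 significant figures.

k = ln 2 / 14.7 = 0.04715 hr⁻¹
Accumulation ratio R = 1 / (1 − e^(−kτ)) = 1 / (1 − e^(−0.04715×6.00)) = 1 / (1 − 0.7536) = 4.058
Loading dose = maintenance dose × R = 363 × 4.058 ≈ 1470 mg

1470 mg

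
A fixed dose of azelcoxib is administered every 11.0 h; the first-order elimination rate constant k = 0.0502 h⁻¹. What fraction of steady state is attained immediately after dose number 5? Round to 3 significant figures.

0.937

f_n = 1 − e^(−nkτ) = 1 − e^(−5 × 0.05020 × 11.0) = 1 − e^(−2.761) = 1 − 0.06323 ≈ 0.937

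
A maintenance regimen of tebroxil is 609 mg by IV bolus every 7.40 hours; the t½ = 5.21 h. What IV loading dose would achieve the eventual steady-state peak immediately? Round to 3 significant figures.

972 mg

k = ln 2 / 5.21 = 0.1330 h⁻¹
Accumulation ratio R = 1 / (1 − e^(−kτ)) = 1 / (1 − e^(−0.1330×7.40)) = 1 / (1 − 0.3736) = 1.596
Loading dose = maintenance dose × R = 609 × 1.596 ≈ 972 mg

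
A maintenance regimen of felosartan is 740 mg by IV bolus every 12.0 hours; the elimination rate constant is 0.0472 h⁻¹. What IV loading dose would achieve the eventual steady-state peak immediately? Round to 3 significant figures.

Accumulation ratio R = 1 / (1 − e^(−kτ)) = 1 / (1 − e^(−0.04720×12.0)) = 1 / (1 − 0.5676) = 2.312
Loading dose = maintenance dose × R = 740 × 2.312 ≈ 1710 mg

1710 mg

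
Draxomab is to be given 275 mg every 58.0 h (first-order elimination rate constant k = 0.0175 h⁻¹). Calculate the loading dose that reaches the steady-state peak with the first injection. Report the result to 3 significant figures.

431 mg

Accumulation ratio R = 1 / (1 − e^(−kτ)) = 1 / (1 − e^(−0.01750×58.0)) = 1 / (1 − 0.3624) = 1.568
Loading dose = maintenance dose × R = 275 × 1.568 ≈ 431 mg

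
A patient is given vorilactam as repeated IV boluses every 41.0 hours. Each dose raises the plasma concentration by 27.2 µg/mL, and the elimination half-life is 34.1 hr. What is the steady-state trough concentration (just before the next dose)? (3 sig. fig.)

k = ln 2 / 34.1 = 0.02033 hr⁻¹
Fraction remaining after one interval: e^(−kτ) = e^(−0.02033 × 41.0) = 0.4346
R = 1 / (1 − 0.4346) = 1.769
Css,max = 27.2 × 1.769 = 48.10 µg/mL
Css,min = Css,max × e^(−kτ) = 48.10 × 0.4346 ≈ 20.9 µg/mL

20.9 µg/mL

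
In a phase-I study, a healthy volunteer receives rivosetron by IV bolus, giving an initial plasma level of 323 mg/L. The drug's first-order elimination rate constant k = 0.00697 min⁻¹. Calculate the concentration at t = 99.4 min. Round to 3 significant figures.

C(t) = C₀ e^(−kt) = 323 × e^(−0.006970 × 99.4) = 323 × e^(−0.6928) = 323 × 0.5002 ≈ 162 mg/L

162 mg/L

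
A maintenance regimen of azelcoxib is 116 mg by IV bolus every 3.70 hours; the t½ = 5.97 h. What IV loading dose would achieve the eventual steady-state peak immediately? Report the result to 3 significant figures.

k = ln 2 / 5.97 = 0.1161 h⁻¹
Accumulation ratio R = 1 / (1 − e^(−kτ)) = 1 / (1 − e^(−0.1161×3.70)) = 1 / (1 − 0.6508) = 2.863
Loading dose = maintenance dose × R = 116 × 2.863 ≈ 332 mg

332 mg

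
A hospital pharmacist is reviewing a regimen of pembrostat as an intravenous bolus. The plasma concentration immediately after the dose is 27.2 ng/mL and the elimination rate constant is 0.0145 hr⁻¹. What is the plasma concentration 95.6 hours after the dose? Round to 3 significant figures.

6.80 ng/mL

C(t) = C₀ e^(−kt) = 27.2 × e^(−0.01450 × 95.6) = 27.2 × e^(−1.386) = 27.2 × 0.2500 ≈ 6.80 ng/mL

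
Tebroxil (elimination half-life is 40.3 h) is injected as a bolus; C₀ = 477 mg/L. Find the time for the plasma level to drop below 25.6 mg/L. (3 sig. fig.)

170 hours

k = ln 2 / 40.3 = 0.01720 h⁻¹
C(t) = C₀ e^(−kt)  ⇒  t = ln(C₀/C) / k
t = ln(477/25.6) / 0.01720 = 2.925 / 0.01720 ≈ 170 hours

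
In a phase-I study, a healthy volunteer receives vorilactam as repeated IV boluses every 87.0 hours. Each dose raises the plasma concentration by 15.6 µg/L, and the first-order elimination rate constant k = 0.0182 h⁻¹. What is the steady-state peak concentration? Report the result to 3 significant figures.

19.6 µg/L

Fraction remaining after one interval: e^(−kτ) = e^(−0.01820 × 87.0) = 0.2053
R = 1 / (1 − 0.2053) = 1.258
Css,max = 15.6 × 1.258 ≈ 19.6 µg/L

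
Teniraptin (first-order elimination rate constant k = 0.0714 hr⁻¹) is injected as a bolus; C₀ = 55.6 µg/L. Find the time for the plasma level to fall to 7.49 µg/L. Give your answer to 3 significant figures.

28.1 hours

C(t) = C₀ e^(−kt)  ⇒  t = ln(C₀/C) / k
t = ln(55.6/7.49) / 0.07140 = 2.005 / 0.07140 ≈ 28.1 hours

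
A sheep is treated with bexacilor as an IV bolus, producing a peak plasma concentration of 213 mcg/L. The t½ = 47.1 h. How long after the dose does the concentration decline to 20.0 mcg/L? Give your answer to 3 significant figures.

k = ln 2 / 47.1 = 0.01472 h⁻¹
C(t) = C₀ e^(−kt)  ⇒  t = ln(C₀/C) / k
t = ln(213/20.0) / 0.01472 = 2.366 / 0.01472 ≈ 161 hours

161 hours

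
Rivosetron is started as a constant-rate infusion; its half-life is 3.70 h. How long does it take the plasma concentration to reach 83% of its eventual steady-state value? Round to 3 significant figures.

9.46 hours

k = ln 2 / 3.70 = 0.1873 h⁻¹
f = 1 − e^(−kt)  ⇒  t = −ln(1 − f) / k
t = −ln(1 − 0.83) / 0.1873 = 1.772 / 0.1873 ≈ 9.46 hours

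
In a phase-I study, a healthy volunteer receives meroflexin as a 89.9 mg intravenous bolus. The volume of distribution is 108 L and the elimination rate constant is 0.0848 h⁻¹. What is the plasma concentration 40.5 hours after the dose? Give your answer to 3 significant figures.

0.0268 mg/L

C₀ = dose / V = 89.9 / 108 = 0.8324 mg/L
C(t) = C₀ e^(−kt) = 0.8324 × e^(−0.08480 × 40.5) = 0.8324 × e^(−3.434) = 0.8324 × 0.03224 ≈ 0.0268 mg/L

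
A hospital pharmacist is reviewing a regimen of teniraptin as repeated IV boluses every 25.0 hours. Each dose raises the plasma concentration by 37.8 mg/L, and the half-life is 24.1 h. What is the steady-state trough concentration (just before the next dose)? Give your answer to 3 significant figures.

k = ln 2 / 24.1 = 0.02876 h⁻¹
Fraction remaining after one interval: e^(−kτ) = e^(−0.02876 × 25.0) = 0.4872
R = 1 / (1 − 0.4872) = 1.950
Css,max = 37.8 × 1.950 = 73.72 mg/L
Css,min = Css,max × e^(−kτ) = 73.72 × 0.4872 ≈ 35.9 mg/L

35.9 mg/L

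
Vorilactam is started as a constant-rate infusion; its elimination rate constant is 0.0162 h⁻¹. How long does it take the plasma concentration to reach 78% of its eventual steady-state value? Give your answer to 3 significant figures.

f = 1 − e^(−kt)  ⇒  t = −ln(1 − f) / k
t = −ln(1 − 0.78) / 0.01620 = 1.514 / 0.01620 ≈ 93.5 hours

93.5 hours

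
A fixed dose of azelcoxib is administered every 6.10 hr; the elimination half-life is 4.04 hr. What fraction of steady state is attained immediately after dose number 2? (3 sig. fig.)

0.877

k = ln 2 / 4.04 = 0.1716 hr⁻¹
f_n = 1 − e^(−nkτ) = 1 − e^(−2 × 0.1716 × 6.10) = 1 − e^(−2.093) = 1 − 0.1233 ≈ 0.877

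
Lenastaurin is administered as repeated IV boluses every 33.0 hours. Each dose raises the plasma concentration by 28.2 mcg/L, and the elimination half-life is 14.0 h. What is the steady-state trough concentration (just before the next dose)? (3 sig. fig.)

6.84 mcg/L

k = ln 2 / 14.0 = 0.04951 h⁻¹
Fraction remaining after one interval: e^(−kτ) = e^(−0.04951 × 33.0) = 0.1952
R = 1 / (1 − 0.1952) = 1.243
Css,max = 28.2 × 1.243 = 35.04 mcg/L
Css,min = Css,max × e^(−kτ) = 35.04 × 0.1952 ≈ 6.84 mcg/L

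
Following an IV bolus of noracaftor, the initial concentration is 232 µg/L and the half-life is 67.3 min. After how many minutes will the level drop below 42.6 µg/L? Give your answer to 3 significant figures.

165 minutes

k = ln 2 / 67.3 = 0.01030 min⁻¹
C(t) = C₀ e^(−kt)  ⇒  t = ln(C₀/C) / k
t = ln(232/42.6) / 0.01030 = 1.695 / 0.01030 ≈ 165 minutes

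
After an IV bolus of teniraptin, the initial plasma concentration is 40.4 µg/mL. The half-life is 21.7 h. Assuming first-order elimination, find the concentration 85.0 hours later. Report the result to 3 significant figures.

2.67 µg/mL

k = ln 2 / 21.7 = 0.03194 h⁻¹
85.0 h is 3.917 half-lives, so C = 40.4 × (1/2)^3.917 = 40.4 × 0.06620 ≈ 2.67 µg/mL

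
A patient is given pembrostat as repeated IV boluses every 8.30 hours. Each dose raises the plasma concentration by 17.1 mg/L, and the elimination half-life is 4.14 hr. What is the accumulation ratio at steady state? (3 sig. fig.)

k = ln 2 / 4.14 = 0.1674 hr⁻¹
Fraction remaining after one interval: e^(−kτ) = e^(−0.1674 × 8.30) = 0.2492
R = 1 / (1 − 0.2492) = 1 / 0.7508 ≈ 1.33

1.33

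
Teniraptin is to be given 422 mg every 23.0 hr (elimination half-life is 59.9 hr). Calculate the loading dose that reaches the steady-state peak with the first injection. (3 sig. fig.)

1810 mg

k = ln 2 / 59.9 = 0.01157 hr⁻¹
Accumulation ratio R = 1 / (1 − e^(−kτ)) = 1 / (1 − e^(−0.01157×23.0)) = 1 / (1 − 0.7663) = 4.279
Loading dose = maintenance dose × R = 422 × 4.279 ≈ 1810 mg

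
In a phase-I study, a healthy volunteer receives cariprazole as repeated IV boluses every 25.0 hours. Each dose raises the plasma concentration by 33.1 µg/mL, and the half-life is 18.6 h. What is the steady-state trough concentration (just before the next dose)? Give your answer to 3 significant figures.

21.5 µg/mL

k = ln 2 / 18.6 = 0.03727 h⁻¹
Fraction remaining after one interval: e^(−kτ) = e^(−0.03727 × 25.0) = 0.3939
R = 1 / (1 − 0.3939) = 1.650
Css,max = 33.1 × 1.650 = 54.61 µg/mL
Css,min = Css,max × e^(−kτ) = 54.61 × 0.3939 ≈ 21.5 µg/mL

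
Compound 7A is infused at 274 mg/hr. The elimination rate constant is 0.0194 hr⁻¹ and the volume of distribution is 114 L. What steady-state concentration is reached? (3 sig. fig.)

CL = k · V = 0.0194 × 114 = 2.212 L/hr
Css = rate / CL = 274 / 2.212 ≈ 124 µg/mL

124 µg/mL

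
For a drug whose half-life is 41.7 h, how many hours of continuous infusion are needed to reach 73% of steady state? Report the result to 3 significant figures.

78.8 hours

k = ln 2 / 41.7 = 0.01662 h⁻¹
f = 1 − e^(−kt)  ⇒  t = −ln(1 − f) / k
t = −ln(1 − 0.73) / 0.01662 = 1.309 / 0.01662 ≈ 78.8 hours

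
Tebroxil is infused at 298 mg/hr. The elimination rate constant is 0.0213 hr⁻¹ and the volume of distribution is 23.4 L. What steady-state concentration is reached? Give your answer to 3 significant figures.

CL = k · V = 0.0213 × 23.4 = 0.4984 L/hr
Css = rate / CL = 298 / 0.4984 ≈ 598 µg/mL

598 µg/mL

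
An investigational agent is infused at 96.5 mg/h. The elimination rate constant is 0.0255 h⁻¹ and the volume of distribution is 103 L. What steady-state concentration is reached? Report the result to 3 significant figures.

CL = k · V = 0.0255 × 103 = 2.626 L/h
Css = rate / CL = 96.5 / 2.626 ≈ 36.7 mg/L

36.7 mg/L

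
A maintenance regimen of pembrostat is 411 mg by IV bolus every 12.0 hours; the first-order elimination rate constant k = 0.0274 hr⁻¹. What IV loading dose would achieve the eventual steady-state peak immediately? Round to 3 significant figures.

1470 mg

Accumulation ratio R = 1 / (1 − e^(−kτ)) = 1 / (1 − e^(−0.02740×12.0)) = 1 / (1 − 0.7198) = 3.569
Loading dose = maintenance dose × R = 411 × 3.569 ≈ 1470 mg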